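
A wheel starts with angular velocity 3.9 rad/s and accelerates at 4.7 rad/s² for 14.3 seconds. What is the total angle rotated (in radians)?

θ = ω₀t + ½αt² = 3.9×14.3 + ½×4.7×14.3² = 536.32 rad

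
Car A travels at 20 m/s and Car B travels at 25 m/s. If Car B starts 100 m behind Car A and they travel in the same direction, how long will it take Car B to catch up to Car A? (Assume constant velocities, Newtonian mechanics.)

Relative speed: v_rel = 25 - 20 = 5 m/s
Time to catch: t = d₀/v_rel = 100/5 = 20.0 s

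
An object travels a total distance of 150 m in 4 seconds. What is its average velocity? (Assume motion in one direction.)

v_avg = Δd / Δt = 150 / 4 = 37.5 m/s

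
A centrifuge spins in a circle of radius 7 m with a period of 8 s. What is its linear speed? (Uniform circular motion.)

v = 2πr/T = 2π×7/8 = 5.5 m/s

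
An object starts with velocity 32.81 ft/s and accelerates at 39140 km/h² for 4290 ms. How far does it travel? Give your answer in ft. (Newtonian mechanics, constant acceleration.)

v₀ = 32.81 ft/s × 0.3048 = 10.0005 m/s
a = 39140 km/h² × 7.716049382716049e-05 = 3.02006 m/s²
t = 4290 ms × 0.001 = 4.29 s
d = v₀ × t + ½ × a × t² = 10.0005 × 4.29 + 0.5 × 3.02006 × 4.29² = 70.6929 m
d = 70.6929 m / 0.3048 = 231.9 ft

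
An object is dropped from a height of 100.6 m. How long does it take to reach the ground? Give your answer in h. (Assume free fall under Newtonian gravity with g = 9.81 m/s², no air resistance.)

t = √(2h/g) = √(2 × 100.6 / 9.81) = 4.52876 s
t = 4.52876 s / 3600.0 = 0.001258 h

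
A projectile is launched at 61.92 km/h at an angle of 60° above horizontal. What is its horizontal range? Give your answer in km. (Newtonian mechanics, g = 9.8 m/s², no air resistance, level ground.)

v₀ = 61.92 km/h × 0.2777777777777778 = 17.2 m/s
R = v₀² × sin(2θ) / g = 17.2² × sin(2 × 60°) / 9.8 = 295.84 × 0.866025 / 9.8 = 26.1434 m
R = 26.1434 m / 1000.0 = 0.02614 km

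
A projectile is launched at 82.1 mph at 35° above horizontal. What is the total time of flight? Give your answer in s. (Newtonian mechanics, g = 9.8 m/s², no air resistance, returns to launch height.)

v₀ = 82.1 mph × 0.44704 = 36.702 m/s
T = 2 × v₀ × sin(θ) / g = 2 × 36.702 × sin(35°) / 9.8 = 2 × 36.702 × 0.573576 / 9.8 = 4.296 s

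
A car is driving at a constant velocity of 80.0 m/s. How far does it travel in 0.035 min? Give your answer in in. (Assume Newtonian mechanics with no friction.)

t = 0.035 min × 60.0 = 2.1 s
d = v × t = 80.0 × 2.1 = 168.0 m
d = 168.0 m / 0.0254 = 6614 in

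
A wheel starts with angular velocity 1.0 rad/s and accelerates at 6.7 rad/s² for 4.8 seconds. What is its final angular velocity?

ω = ω₀ + αt = 1.0 + 6.7 × 4.8 = 33.16 rad/s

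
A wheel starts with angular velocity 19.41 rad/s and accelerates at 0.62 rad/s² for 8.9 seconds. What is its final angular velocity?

ω = ω₀ + αt = 19.41 + 0.62 × 8.9 = 24.93 rad/s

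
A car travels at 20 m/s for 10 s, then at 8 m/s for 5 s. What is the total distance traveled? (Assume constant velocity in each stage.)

d₁ = v₁t₁ = 20 × 10 = 200 m
d₂ = v₂t₂ = 8 × 5 = 40 m
d_total = 200 + 40 = 240 m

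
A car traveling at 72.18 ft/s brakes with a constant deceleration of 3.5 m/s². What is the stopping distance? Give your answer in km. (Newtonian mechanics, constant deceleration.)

v₀ = 72.18 ft/s × 0.3048 = 22.0005 m/s
d = v₀² / (2a) = 22.0005² / (2 × 3.5) = 484.022 / 7.0 = 69.146 m
d = 69.146 m / 1000.0 = 0.06915 km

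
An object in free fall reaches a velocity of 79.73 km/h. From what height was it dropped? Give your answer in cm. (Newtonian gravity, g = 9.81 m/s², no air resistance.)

v = 79.73 km/h × 0.2777777777777778 = 22.1472 m/s
h = v² / (2g) = 22.1472² / (2 × 9.81) = 24.9999 m
h = 24.9999 m / 0.01 = 2500 cm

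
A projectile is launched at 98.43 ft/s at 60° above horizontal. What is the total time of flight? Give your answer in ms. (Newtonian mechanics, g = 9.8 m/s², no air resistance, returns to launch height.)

v₀ = 98.43 ft/s × 0.3048 = 30.0015 m/s
T = 2 × v₀ × sin(θ) / g = 2 × 30.0015 × sin(60°) / 9.8 = 2 × 30.0015 × 0.866025 / 9.8 = 5.30246 s
T = 5.30246 s / 0.001 = 5302 ms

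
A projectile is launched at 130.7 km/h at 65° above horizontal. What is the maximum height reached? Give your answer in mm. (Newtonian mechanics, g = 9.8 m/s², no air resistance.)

v₀ = 130.7 km/h × 0.2777777777777778 = 36.3056 m/s
H = v₀² × sin²(θ) / (2g) = 36.3056² × sin(65°)² / (2 × 9.8) = 1318.1 × 0.821394 / 19.6 = 55.2387 m
H = 55.2387 m / 0.001 = 55240 mm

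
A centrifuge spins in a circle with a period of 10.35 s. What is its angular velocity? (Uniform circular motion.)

ω = 2π/T = 2π/10.35 = 0.6071 rad/s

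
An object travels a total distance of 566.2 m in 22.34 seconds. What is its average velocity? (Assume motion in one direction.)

v_avg = Δd / Δt = 566.2 / 22.34 = 25.34 m/s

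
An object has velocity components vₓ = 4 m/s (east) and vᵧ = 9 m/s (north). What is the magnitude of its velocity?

|v| = √(vₓ² + vᵧ²) = √(4² + 9²) = √(97) = 9.85 m/s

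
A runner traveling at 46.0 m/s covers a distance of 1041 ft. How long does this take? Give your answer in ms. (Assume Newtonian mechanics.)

d = 1041 ft × 0.3048 = 317.297 m
t = d / v = 317.297 / 46.0 = 6.89776 s
t = 6.89776 s / 0.001 = 6898 ms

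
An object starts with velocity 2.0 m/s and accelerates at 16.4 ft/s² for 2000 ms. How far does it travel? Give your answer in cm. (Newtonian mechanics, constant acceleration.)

a = 16.4 ft/s² × 0.3048 = 4.99872 m/s²
t = 2000 ms × 0.001 = 2.0 s
d = v₀ × t + ½ × a × t² = 2.0 × 2.0 + 0.5 × 4.99872 × 2.0² = 13.9974 m
d = 13.9974 m / 0.01 = 1400 cm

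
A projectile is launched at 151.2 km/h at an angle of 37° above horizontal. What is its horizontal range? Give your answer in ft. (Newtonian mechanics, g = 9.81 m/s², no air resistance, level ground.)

v₀ = 151.2 km/h × 0.2777777777777778 = 42.0 m/s
R = v₀² × sin(2θ) / g = 42.0² × sin(2 × 37°) / 9.81 = 1764.0 × 0.961262 / 9.81 = 172.851 m
R = 172.851 m / 0.3048 = 567.1 ft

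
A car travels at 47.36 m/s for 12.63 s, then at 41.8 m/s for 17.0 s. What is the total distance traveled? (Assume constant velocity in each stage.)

d₁ = v₁t₁ = 47.36 × 12.63 = 598.1568 m
d₂ = v₂t₂ = 41.8 × 17.0 = 710.6 m
d_total = 598.1568 + 710.6 = 1308.76 m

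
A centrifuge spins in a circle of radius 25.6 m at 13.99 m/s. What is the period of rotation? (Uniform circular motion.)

T = 2πr/v = 2π×25.6/13.99 = 11.5 s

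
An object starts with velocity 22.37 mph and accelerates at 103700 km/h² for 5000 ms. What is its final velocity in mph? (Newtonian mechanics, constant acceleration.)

v₀ = 22.37 mph × 0.44704 = 10.0003 m/s
a = 103700 km/h² × 7.716049382716049e-05 = 8.00154 m/s²
t = 5000 ms × 0.001 = 5.0 s
v = v₀ + a × t = 10.0003 + 8.00154 × 5.0 = 50.008 m/s
v = 50.008 m/s / 0.44704 = 111.9 mph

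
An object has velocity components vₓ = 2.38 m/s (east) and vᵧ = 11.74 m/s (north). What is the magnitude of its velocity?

|v| = √(vₓ² + vᵧ²) = √(2.38² + 11.74²) = √(143.492) = 11.98 m/s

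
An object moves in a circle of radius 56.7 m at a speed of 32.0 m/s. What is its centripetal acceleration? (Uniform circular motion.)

a_c = v²/r = 32.0²/56.7 = 1024.0/56.7 = 18.06 m/s²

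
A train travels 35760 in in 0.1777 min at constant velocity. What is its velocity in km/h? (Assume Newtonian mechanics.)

d = 35760 in × 0.0254 = 908.304 m
t = 0.1777 min × 60.0 = 10.662 s
v = d / t = 908.304 / 10.662 = 85.1908 m/s
v = 85.1908 m/s / 0.2777777777777778 = 306.7 km/h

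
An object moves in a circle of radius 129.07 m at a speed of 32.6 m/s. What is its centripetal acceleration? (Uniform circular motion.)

a_c = v²/r = 32.6²/129.07 = 1062.76/129.07 = 8.23 m/s²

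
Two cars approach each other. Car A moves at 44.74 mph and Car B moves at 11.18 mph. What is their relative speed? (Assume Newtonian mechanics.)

v_rel = v_A + v_B = 44.74 + 11.18 = 55.92 mph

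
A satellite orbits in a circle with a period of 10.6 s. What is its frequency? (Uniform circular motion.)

f = 1/T = 1/10.6 = 0.0943 Hz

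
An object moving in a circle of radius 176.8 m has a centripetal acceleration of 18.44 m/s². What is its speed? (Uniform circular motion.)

v = √(a_c × r) = √(18.44 × 176.8) = 57.1 m/s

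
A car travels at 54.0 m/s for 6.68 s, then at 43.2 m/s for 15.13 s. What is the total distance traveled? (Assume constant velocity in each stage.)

d₁ = v₁t₁ = 54.0 × 6.68 = 360.72 m
d₂ = v₂t₂ = 43.2 × 15.13 = 653.616 m
d_total = 360.72 + 653.616 = 1014.34 m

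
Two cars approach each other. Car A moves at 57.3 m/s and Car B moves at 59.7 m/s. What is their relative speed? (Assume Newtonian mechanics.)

v_rel = v_A + v_B = 57.3 + 59.7 = 117.0 m/s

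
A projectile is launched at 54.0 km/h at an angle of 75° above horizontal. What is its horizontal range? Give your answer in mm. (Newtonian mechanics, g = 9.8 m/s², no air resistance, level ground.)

v₀ = 54.0 km/h × 0.2777777777777778 = 15.0 m/s
R = v₀² × sin(2θ) / g = 15.0² × sin(2 × 75°) / 9.8 = 225.0 × 0.5 / 9.8 = 11.4796 m
R = 11.4796 m / 0.001 = 11480 mm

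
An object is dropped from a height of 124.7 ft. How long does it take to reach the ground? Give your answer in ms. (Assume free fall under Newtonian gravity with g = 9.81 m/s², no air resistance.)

h = 124.7 ft × 0.3048 = 38.0086 m
t = √(2h/g) = √(2 × 38.0086 / 9.81) = 2.78369 s
t = 2.78369 s / 0.001 = 2784 ms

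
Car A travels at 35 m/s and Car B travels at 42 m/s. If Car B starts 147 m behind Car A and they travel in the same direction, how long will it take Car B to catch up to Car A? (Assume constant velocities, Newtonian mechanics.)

Relative speed: v_rel = 42 - 35 = 7 m/s
Time to catch: t = d₀/v_rel = 147/7 = 21.0 s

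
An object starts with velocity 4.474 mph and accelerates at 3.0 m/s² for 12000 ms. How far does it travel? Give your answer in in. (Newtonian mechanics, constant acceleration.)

v₀ = 4.474 mph × 0.44704 = 2.00006 m/s
t = 12000 ms × 0.001 = 12.0 s
d = v₀ × t + ½ × a × t² = 2.00006 × 12.0 + 0.5 × 3.0 × 12.0² = 240.001 m
d = 240.001 m / 0.0254 = 9449 in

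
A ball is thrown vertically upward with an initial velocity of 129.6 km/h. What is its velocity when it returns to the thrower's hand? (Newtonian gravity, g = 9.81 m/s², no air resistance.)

By conservation of energy (no air resistance), the ball returns to the throw height with the same speed as launch, but directed downward.
|v_ground| = v₀ = 129.6 km/h
v_ground = 129.6 km/h (downward)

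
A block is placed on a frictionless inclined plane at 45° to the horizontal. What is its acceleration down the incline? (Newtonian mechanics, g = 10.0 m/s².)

a = g sin(θ) = 10.0 × sin(45°) = 10.0 × 0.7071 = 7.07 m/s²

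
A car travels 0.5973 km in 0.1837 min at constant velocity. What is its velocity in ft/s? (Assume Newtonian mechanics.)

d = 0.5973 km × 1000.0 = 597.3 m
t = 0.1837 min × 60.0 = 11.022 s
v = d / t = 597.3 / 11.022 = 54.1916 m/s
v = 54.1916 m/s / 0.3048 = 177.8 ft/s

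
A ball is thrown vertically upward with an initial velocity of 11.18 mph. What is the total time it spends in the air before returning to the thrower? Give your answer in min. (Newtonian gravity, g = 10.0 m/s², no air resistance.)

v₀ = 11.18 mph × 0.44704 = 4.99791 m/s
t_total = 2 × v₀ / g = 2 × 4.99791 / 10.0 = 0.999582 s
t_total = 0.999582 s / 60.0 = 0.01666 min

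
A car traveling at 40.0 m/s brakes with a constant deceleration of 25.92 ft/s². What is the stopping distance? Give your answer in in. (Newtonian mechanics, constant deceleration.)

a = 25.92 ft/s² × 0.3048 = 7.90042 m/s²
d = v₀² / (2a) = 40.0² / (2 × 7.90042) = 1600.0 / 15.8008 = 101.261 m
d = 101.261 m / 0.0254 = 3987 in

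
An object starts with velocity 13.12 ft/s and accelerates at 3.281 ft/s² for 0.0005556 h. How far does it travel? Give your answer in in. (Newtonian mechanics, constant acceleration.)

v₀ = 13.12 ft/s × 0.3048 = 3.99898 m/s
a = 3.281 ft/s² × 0.3048 = 1.00005 m/s²
t = 0.0005556 h × 3600.0 = 2.00016 s
d = v₀ × t + ½ × a × t² = 3.99898 × 2.00016 + 0.5 × 1.00005 × 2.00016² = 9.99902 m
d = 9.99902 m / 0.0254 = 393.7 in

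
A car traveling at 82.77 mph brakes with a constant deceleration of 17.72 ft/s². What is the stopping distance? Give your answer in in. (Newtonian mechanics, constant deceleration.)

v₀ = 82.77 mph × 0.44704 = 37.0015 m/s
a = 17.72 ft/s² × 0.3048 = 5.40106 m/s²
d = v₀² / (2a) = 37.0015² / (2 × 5.40106) = 1369.11 / 10.8021 = 126.745 m
d = 126.745 m / 0.0254 = 4990 in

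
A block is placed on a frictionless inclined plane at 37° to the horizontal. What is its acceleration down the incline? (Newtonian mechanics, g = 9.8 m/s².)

a = g sin(θ) = 9.8 × sin(37°) = 9.8 × 0.6018 = 5.9 m/s²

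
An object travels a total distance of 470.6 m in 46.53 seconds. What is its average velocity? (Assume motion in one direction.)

v_avg = Δd / Δt = 470.6 / 46.53 = 10.11 m/s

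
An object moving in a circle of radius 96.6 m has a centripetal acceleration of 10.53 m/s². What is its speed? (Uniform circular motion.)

v = √(a_c × r) = √(10.53 × 96.6) = 31.89 m/s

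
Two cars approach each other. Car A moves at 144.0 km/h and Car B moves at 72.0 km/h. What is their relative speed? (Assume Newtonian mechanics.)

v_rel = v_A + v_B = 144.0 + 72.0 = 216.0 km/h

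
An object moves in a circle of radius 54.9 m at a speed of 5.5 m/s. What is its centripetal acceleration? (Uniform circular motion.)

a_c = v²/r = 5.5²/54.9 = 30.25/54.9 = 0.55 m/s²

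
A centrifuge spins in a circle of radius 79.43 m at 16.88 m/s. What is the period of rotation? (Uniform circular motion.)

T = 2πr/v = 2π×79.43/16.88 = 29.57 s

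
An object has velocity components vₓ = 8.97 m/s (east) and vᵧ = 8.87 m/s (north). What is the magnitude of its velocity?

|v| = √(vₓ² + vᵧ²) = √(8.97² + 8.87²) = √(159.1378) = 12.61 m/s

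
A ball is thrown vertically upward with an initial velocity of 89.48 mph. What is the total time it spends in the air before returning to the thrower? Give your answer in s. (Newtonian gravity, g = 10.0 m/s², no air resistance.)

v₀ = 89.48 mph × 0.44704 = 40.0011 m/s
t_total = 2 × v₀ / g = 2 × 40.0011 / 10.0 = 8.0 s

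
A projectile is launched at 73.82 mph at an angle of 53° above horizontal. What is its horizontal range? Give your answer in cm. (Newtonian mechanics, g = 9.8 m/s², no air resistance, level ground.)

v₀ = 73.82 mph × 0.44704 = 33.0005 m/s
R = v₀² × sin(2θ) / g = 33.0005² × sin(2 × 53°) / 9.8 = 1089.03 × 0.961262 / 9.8 = 106.821 m
R = 106.821 m / 0.01 = 10680 cm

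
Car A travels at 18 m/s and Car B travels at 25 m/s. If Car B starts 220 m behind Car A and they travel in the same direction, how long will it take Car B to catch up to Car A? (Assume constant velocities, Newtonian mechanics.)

Relative speed: v_rel = 25 - 18 = 7 m/s
Time to catch: t = d₀/v_rel = 220/7 = 31.43 s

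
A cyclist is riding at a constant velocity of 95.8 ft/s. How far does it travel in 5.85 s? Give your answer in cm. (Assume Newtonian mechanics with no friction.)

v = 95.8 ft/s × 0.3048 = 29.1998 m/s
d = v × t = 29.1998 × 5.85 = 170.819 m
d = 170.819 m / 0.01 = 17080 cm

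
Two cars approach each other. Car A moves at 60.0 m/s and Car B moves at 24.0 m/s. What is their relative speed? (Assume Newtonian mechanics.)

v_rel = v_A + v_B = 60.0 + 24.0 = 84.0 m/s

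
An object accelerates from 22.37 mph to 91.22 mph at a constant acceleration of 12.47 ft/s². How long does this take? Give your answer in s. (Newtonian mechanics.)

v₀ = 22.37 mph × 0.44704 = 10.0003 m/s
v = 91.22 mph × 0.44704 = 40.779 m/s
a = 12.47 ft/s² × 0.3048 = 3.80086 m/s²
t = (v - v₀) / a = (40.779 - 10.0003) / 3.80086 = 8.098 s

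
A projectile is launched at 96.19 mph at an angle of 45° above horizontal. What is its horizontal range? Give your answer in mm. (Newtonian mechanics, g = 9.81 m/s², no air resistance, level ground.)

v₀ = 96.19 mph × 0.44704 = 43.0008 m/s
R = v₀² × sin(2θ) / g = 43.0008² × sin(2 × 45°) / 9.81 = 1849.07 × 1.0 / 9.81 = 188.488 m
R = 188.488 m / 0.001 = 188500 mm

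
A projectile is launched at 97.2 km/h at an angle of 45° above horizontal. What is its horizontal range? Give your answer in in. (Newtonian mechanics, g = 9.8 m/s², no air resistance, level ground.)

v₀ = 97.2 km/h × 0.2777777777777778 = 27.0 m/s
R = v₀² × sin(2θ) / g = 27.0² × sin(2 × 45°) / 9.8 = 729.0 × 1.0 / 9.8 = 74.3878 m
R = 74.3878 m / 0.0254 = 2929 in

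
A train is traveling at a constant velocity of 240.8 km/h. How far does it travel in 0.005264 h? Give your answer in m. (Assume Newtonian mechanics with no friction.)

v = 240.8 km/h × 0.2777777777777778 = 66.8889 m/s
t = 0.005264 h × 3600.0 = 18.9504 s
d = v × t = 66.8889 × 18.9504 = 1268 m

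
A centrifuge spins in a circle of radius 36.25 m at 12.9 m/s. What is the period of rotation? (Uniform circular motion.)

T = 2πr/v = 2π×36.25/12.9 = 17.66 s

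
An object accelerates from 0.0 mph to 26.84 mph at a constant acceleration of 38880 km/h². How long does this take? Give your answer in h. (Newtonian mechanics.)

v₀ = 0.0 mph × 0.44704 = 0.0 m/s
v = 26.84 mph × 0.44704 = 11.9986 m/s
a = 38880 km/h² × 7.716049382716049e-05 = 3.0 m/s²
t = (v - v₀) / a = (11.9986 - 0.0) / 3.0 = 3.99953 s
t = 3.99953 s / 3600.0 = 0.001111 h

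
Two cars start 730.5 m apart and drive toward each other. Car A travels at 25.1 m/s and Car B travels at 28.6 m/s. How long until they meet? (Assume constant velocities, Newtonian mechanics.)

Combined speed: v_combined = 25.1 + 28.6 = 53.7 m/s
Time to meet: t = d/v_combined = 730.5/53.7 = 13.6 s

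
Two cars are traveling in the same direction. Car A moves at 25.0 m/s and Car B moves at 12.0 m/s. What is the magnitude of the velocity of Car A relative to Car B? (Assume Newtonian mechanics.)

v_rel = |v_A - v_B| = |25.0 - 12.0| = 13.0 m/s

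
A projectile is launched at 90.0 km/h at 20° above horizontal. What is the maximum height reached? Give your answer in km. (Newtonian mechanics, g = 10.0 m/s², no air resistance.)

v₀ = 90.0 km/h × 0.2777777777777778 = 25.0 m/s
H = v₀² × sin²(θ) / (2g) = 25.0² × sin(20°)² / (2 × 10.0) = 625.0 × 0.116978 / 20.0 = 3.65556 m
H = 3.65556 m / 1000.0 = 0.003656 km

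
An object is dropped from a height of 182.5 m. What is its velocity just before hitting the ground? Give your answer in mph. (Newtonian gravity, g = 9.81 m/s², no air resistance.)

v = √(2gh) = √(2 × 9.81 × 182.5) = 59.8385 m/s
v = 59.8385 m/s / 0.44704 = 133.9 mph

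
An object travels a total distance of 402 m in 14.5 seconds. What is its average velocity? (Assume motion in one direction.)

v_avg = Δd / Δt = 402 / 14.5 = 27.72 m/s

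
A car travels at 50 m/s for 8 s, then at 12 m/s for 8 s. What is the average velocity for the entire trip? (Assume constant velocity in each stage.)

d₁ = v₁t₁ = 50 × 8 = 400 m
d₂ = v₂t₂ = 12 × 8 = 96 m
d_total = 496 m, t_total = 16 s
v_avg = d_total/t_total = 496/16 = 31.0 m/s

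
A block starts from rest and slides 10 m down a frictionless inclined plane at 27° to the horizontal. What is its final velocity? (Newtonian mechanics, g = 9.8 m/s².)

a = g sin(θ) = 9.8 × sin(27°) = 4.4491 m/s²
v = √(2ad) = √(2 × 4.4491 × 10) = 9.43 m/s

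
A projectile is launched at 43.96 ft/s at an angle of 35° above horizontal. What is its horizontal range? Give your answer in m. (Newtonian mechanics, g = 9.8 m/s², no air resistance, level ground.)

v₀ = 43.96 ft/s × 0.3048 = 13.399 m/s
R = v₀² × sin(2θ) / g = 13.399² × sin(2 × 35°) / 9.8 = 179.533 × 0.939693 / 9.8 = 17.21 m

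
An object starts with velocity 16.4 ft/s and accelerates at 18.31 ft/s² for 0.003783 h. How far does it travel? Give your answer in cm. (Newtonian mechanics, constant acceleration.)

v₀ = 16.4 ft/s × 0.3048 = 4.99872 m/s
a = 18.31 ft/s² × 0.3048 = 5.58089 m/s²
t = 0.003783 h × 3600.0 = 13.6188 s
d = v₀ × t + ½ × a × t² = 4.99872 × 13.6188 + 0.5 × 5.58089 × 13.6188² = 585.625 m
d = 585.625 m / 0.01 = 58560 cm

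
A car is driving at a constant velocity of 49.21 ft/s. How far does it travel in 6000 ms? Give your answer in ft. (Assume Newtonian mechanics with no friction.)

v = 49.21 ft/s × 0.3048 = 14.9992 m/s
t = 6000 ms × 0.001 = 6.0 s
d = v × t = 14.9992 × 6.0 = 89.9952 m
d = 89.9952 m / 0.3048 = 295.3 ft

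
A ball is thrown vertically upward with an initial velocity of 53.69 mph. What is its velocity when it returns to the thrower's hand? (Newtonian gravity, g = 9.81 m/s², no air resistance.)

By conservation of energy (no air resistance), the ball returns to the throw height with the same speed as launch, but directed downward.
|v_ground| = v₀ = 53.69 mph
v_ground = 53.69 mph (downward)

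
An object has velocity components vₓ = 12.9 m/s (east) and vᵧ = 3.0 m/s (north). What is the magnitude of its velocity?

|v| = √(vₓ² + vᵧ²) = √(12.9² + 3.0²) = √(175.41) = 13.24 m/s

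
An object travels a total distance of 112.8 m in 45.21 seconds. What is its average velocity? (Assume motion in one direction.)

v_avg = Δd / Δt = 112.8 / 45.21 = 2.5 m/s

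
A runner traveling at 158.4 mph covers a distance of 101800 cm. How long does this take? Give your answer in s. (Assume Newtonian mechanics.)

d = 101800 cm × 0.01 = 1018.0 m
v = 158.4 mph × 0.44704 = 70.8111 m/s
t = d / v = 1018.0 / 70.8111 = 14.38 s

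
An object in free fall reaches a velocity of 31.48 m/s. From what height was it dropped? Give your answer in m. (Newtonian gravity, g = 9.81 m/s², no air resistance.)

h = v² / (2g) = 31.48² / (2 × 9.81) = 50.51 m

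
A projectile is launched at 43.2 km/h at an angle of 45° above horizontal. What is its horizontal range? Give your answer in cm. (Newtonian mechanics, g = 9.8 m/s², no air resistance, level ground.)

v₀ = 43.2 km/h × 0.2777777777777778 = 12.0 m/s
R = v₀² × sin(2θ) / g = 12.0² × sin(2 × 45°) / 9.8 = 144.0 × 1.0 / 9.8 = 14.6939 m
R = 14.6939 m / 0.01 = 1469 cm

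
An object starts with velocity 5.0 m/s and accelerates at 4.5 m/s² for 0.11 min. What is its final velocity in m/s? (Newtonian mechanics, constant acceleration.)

t = 0.11 min × 60.0 = 6.6 s
v = v₀ + a × t = 5.0 + 4.5 × 6.6 = 34.7 m/s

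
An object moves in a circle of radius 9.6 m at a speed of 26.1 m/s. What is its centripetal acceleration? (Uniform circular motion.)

a_c = v²/r = 26.1²/9.6 = 681.21/9.6 = 70.96 m/s²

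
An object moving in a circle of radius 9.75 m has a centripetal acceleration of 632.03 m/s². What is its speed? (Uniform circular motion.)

v = √(a_c × r) = √(632.03 × 9.75) = 78.5 m/s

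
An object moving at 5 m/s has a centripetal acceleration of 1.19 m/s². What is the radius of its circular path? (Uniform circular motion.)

r = v²/a_c = 5²/1.19 = 21.01 m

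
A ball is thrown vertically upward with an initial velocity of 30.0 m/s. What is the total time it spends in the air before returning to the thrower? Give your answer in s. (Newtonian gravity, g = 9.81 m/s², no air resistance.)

t_total = 2 × v₀ / g = 2 × 30.0 / 9.81 = 6.116 s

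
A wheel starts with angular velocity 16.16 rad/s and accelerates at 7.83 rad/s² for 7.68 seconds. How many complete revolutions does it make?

θ = ω₀t + ½αt² = 16.16×7.68 + ½×7.83×7.68² = 355.024896 rad
Total revolutions = θ/(2π) = 355.024896/(2π) = 56.5
Complete revolutions = ⌊56.5⌋ = 56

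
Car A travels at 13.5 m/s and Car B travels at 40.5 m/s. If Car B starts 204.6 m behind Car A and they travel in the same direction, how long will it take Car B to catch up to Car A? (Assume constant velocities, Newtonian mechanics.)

Relative speed: v_rel = 40.5 - 13.5 = 27.0 m/s
Time to catch: t = d₀/v_rel = 204.6/27.0 = 7.58 s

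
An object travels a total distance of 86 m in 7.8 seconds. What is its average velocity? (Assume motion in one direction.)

v_avg = Δd / Δt = 86 / 7.8 = 11.03 m/s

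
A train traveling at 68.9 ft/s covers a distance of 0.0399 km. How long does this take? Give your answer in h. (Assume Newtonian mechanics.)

d = 0.0399 km × 1000.0 = 39.9 m
v = 68.9 ft/s × 0.3048 = 21.0007 m/s
t = d / v = 39.9 / 21.0007 = 1.89994 s
t = 1.89994 s / 3600.0 = 0.0005278 h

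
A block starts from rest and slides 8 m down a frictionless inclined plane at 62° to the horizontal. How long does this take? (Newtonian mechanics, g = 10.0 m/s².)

a = g sin(θ) = 10.0 × sin(62°) = 8.8295 m/s²
t = √(2d/a) = √(2 × 8 / 8.8295) = 1.35 s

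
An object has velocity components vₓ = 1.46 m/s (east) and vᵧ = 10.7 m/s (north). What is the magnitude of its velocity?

|v| = √(vₓ² + vᵧ²) = √(1.46² + 10.7²) = √(116.6216) = 10.8 m/s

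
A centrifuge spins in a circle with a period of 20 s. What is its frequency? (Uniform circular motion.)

f = 1/T = 1/20 = 0.05 Hz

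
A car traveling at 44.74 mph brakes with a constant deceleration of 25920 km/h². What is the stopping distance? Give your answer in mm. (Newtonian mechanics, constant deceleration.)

v₀ = 44.74 mph × 0.44704 = 20.0006 m/s
a = 25920 km/h² × 7.716049382716049e-05 = 2.0 m/s²
d = v₀² / (2a) = 20.0006² / (2 × 2.0) = 400.024 / 4.0 = 100.006 m
d = 100.006 m / 0.001 = 100000 mm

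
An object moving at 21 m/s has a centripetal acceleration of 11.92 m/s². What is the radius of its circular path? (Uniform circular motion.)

r = v²/a_c = 21²/11.92 = 37.0 m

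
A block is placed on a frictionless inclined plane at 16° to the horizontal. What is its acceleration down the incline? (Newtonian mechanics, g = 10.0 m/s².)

a = g sin(θ) = 10.0 × sin(16°) = 10.0 × 0.2756 = 2.76 m/s²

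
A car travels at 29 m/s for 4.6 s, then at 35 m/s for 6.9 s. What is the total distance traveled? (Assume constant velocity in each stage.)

d₁ = v₁t₁ = 29 × 4.6 = 133.4 m
d₂ = v₂t₂ = 35 × 6.9 = 241.5 m
d_total = 133.4 + 241.5 = 374.9 m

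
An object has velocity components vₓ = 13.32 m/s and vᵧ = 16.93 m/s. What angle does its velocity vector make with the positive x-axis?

θ = arctan(vᵧ/vₓ) = arctan(16.93/13.32) = 51.81°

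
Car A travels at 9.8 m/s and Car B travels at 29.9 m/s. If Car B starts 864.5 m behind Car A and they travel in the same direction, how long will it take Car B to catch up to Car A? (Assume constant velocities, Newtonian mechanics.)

Relative speed: v_rel = 29.9 - 9.8 = 20.1 m/s
Time to catch: t = d₀/v_rel = 864.5/20.1 = 43.01 s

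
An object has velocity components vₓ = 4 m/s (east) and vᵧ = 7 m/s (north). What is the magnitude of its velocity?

|v| = √(vₓ² + vᵧ²) = √(4² + 7²) = √(65) = 8.06 m/s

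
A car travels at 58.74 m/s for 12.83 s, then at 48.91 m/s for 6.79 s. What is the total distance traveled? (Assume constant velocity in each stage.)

d₁ = v₁t₁ = 58.74 × 12.83 = 753.6342 m
d₂ = v₂t₂ = 48.91 × 6.79 = 332.0989 m
d_total = 753.6342 + 332.0989 = 1085.73 m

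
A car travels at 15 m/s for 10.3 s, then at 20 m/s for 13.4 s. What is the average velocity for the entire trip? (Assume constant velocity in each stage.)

d₁ = v₁t₁ = 15 × 10.3 = 154.5 m
d₂ = v₂t₂ = 20 × 13.4 = 268.0 m
d_total = 422.5 m, t_total = 23.7 s
v_avg = d_total/t_total = 422.5/23.7 = 17.83 m/s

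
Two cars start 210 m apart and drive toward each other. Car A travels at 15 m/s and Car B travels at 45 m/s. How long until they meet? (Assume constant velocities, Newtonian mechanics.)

Combined speed: v_combined = 15 + 45 = 60 m/s
Time to meet: t = d/v_combined = 210/60 = 3.5 s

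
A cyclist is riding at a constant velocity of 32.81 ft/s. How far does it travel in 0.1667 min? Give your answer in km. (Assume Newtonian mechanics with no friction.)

v = 32.81 ft/s × 0.3048 = 10.0005 m/s
t = 0.1667 min × 60.0 = 10.002 s
d = v × t = 10.0005 × 10.002 = 100.025 m
d = 100.025 m / 1000.0 = 0.1 km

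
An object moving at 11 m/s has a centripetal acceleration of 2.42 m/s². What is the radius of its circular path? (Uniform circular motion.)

r = v²/a_c = 11²/2.42 = 50.0 m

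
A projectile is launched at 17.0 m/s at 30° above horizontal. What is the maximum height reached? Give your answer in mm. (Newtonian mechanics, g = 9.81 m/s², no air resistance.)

H = v₀² × sin²(θ) / (2g) = 17.0² × sin(30°)² / (2 × 9.81) = 289.0 × 0.25 / 19.62 = 3.68247 m
H = 3.68247 m / 0.001 = 3682 mm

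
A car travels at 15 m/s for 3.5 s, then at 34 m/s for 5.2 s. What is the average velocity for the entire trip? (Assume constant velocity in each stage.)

d₁ = v₁t₁ = 15 × 3.5 = 52.5 m
d₂ = v₂t₂ = 34 × 5.2 = 176.8 m
d_total = 229.3 m, t_total = 8.7 s
v_avg = d_total/t_total = 229.3/8.7 = 26.36 m/s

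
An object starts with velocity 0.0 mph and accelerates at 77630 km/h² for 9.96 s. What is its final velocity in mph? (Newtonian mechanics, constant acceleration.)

v₀ = 0.0 mph × 0.44704 = 0.0 m/s
a = 77630 km/h² × 7.716049382716049e-05 = 5.98997 m/s²
v = v₀ + a × t = 0.0 + 5.98997 × 9.96 = 59.6601 m/s
v = 59.6601 m/s / 0.44704 = 133.5 mph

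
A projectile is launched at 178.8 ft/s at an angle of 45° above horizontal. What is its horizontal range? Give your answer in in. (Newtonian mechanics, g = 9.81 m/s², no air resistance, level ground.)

v₀ = 178.8 ft/s × 0.3048 = 54.4982 m/s
R = v₀² × sin(2θ) / g = 54.4982² × sin(2 × 45°) / 9.81 = 2970.05 × 1.0 / 9.81 = 302.757 m
R = 302.757 m / 0.0254 = 11920 in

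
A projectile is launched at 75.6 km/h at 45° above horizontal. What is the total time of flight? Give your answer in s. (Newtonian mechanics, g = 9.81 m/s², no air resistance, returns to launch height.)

v₀ = 75.6 km/h × 0.2777777777777778 = 21.0 m/s
T = 2 × v₀ × sin(θ) / g = 2 × 21.0 × sin(45°) / 9.81 = 2 × 21.0 × 0.707107 / 9.81 = 3.027 s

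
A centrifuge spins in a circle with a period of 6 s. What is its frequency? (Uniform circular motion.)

f = 1/T = 1/6 = 0.1667 Hz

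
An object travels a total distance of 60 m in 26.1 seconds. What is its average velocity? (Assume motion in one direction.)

v_avg = Δd / Δt = 60 / 26.1 = 2.3 m/s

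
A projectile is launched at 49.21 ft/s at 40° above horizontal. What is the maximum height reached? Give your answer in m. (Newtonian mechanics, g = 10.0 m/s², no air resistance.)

v₀ = 49.21 ft/s × 0.3048 = 14.9992 m/s
H = v₀² × sin²(θ) / (2g) = 14.9992² × sin(40°)² / (2 × 10.0) = 224.976 × 0.413176 / 20.0 = 4.648 m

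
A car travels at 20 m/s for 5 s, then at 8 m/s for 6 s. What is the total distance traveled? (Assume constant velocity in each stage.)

d₁ = v₁t₁ = 20 × 5 = 100 m
d₂ = v₂t₂ = 8 × 6 = 48 m
d_total = 100 + 48 = 148 m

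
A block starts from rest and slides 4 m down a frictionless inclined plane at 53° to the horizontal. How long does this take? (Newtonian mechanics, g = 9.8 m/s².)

a = g sin(θ) = 9.8 × sin(53°) = 7.8266 m/s²
t = √(2d/a) = √(2 × 4 / 7.8266) = 1.01 s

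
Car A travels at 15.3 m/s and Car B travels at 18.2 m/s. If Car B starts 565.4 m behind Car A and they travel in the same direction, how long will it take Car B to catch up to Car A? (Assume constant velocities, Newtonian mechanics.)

Relative speed: v_rel = 18.2 - 15.3 = 2.9 m/s
Time to catch: t = d₀/v_rel = 565.4/2.9 = 194.97 s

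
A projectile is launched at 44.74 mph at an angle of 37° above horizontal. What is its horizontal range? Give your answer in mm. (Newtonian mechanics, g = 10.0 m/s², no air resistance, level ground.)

v₀ = 44.74 mph × 0.44704 = 20.0006 m/s
R = v₀² × sin(2θ) / g = 20.0006² × sin(2 × 37°) / 10.0 = 400.024 × 0.961262 / 10.0 = 38.4528 m
R = 38.4528 m / 0.001 = 38450 mm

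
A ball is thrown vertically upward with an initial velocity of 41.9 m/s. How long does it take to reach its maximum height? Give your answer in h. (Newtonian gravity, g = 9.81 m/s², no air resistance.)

t_up = v₀ / g = 41.9 / 9.81 = 4.27115 s
t_up = 4.27115 s / 3600.0 = 0.001186 h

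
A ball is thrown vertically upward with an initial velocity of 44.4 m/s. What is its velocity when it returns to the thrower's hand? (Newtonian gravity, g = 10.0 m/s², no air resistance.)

By conservation of energy (no air resistance), the ball returns to the throw height with the same speed as launch, but directed downward.
|v_ground| = v₀ = 44.4 m/s
v_ground = 44.4 m/s (downward)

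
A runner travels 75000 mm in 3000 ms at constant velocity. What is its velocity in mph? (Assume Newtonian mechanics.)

d = 75000 mm × 0.001 = 75.0 m
t = 3000 ms × 0.001 = 3.0 s
v = d / t = 75.0 / 3.0 = 25.0 m/s
v = 25.0 m/s / 0.44704 = 55.92 mph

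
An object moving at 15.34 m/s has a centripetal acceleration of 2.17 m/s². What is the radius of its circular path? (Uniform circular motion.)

r = v²/a_c = 15.34²/2.17 = 108.44 m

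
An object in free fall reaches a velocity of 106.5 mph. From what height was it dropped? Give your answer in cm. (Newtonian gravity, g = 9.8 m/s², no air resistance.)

v = 106.5 mph × 0.44704 = 47.6098 m/s
h = v² / (2g) = 47.6098² / (2 × 9.8) = 115.648 m
h = 115.648 m / 0.01 = 11560 cm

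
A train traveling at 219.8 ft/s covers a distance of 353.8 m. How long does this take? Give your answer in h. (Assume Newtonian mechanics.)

v = 219.8 ft/s × 0.3048 = 66.995 m/s
t = d / v = 353.8 / 66.995 = 5.28099 s
t = 5.28099 s / 3600.0 = 0.001467 h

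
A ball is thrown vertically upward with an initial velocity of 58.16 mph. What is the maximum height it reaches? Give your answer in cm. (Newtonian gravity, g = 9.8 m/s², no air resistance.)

v₀ = 58.16 mph × 0.44704 = 25.9998 m/s
h_max = v₀² / (2g) = 25.9998² / (2 × 9.8) = 675.99 / 19.6 = 34.4893 m
h_max = 34.4893 m / 0.01 = 3449 cm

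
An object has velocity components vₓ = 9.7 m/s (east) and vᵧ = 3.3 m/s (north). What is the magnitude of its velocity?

|v| = √(vₓ² + vᵧ²) = √(9.7² + 3.3²) = √(104.98) = 10.25 m/s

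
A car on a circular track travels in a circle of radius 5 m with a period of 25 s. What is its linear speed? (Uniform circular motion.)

v = 2πr/T = 2π×5/25 = 1.26 m/s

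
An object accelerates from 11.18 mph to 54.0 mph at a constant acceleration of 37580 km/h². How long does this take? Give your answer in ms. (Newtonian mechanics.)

v₀ = 11.18 mph × 0.44704 = 4.997907 m/s
v = 54.0 mph × 0.44704 = 24.14016 m/s
a = 37580 km/h² × 7.716049382716049e-05 = 2.899691 m/s²
t = (v - v₀) / a = (24.14016 - 4.997907) / 2.899691 = 6.60148 s
t = 6.60148 s / 0.001 = 6601 ms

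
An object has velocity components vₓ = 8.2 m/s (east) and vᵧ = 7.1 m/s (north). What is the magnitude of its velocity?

|v| = √(vₓ² + vᵧ²) = √(8.2² + 7.1²) = √(117.65) = 10.85 m/s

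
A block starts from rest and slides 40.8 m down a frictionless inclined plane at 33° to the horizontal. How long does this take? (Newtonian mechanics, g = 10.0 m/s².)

a = g sin(θ) = 10.0 × sin(33°) = 5.4464 m/s²
t = √(2d/a) = √(2 × 40.8 / 5.4464) = 3.87 s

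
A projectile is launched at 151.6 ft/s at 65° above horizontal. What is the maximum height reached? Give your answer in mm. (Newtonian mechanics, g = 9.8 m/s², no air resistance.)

v₀ = 151.6 ft/s × 0.3048 = 46.2077 m/s
H = v₀² × sin²(θ) / (2g) = 46.2077² × sin(65°)² / (2 × 9.8) = 2135.15 × 0.821394 / 19.6 = 89.4796 m
H = 89.4796 m / 0.001 = 89480 mm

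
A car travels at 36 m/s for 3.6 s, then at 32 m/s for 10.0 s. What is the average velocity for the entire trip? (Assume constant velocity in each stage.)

d₁ = v₁t₁ = 36 × 3.6 = 129.6 m
d₂ = v₂t₂ = 32 × 10.0 = 320.0 m
d_total = 449.6 m, t_total = 13.6 s
v_avg = d_total/t_total = 449.6/13.6 = 33.06 m/s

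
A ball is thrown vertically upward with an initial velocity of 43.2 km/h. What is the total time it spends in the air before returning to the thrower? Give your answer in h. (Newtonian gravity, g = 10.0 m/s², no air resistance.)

v₀ = 43.2 km/h × 0.2777777777777778 = 12.0 m/s
t_total = 2 × v₀ / g = 2 × 12.0 / 10.0 = 2.4 s
t_total = 2.4 s / 3600.0 = 0.0006667 h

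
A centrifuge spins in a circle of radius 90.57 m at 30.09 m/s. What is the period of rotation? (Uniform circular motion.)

T = 2πr/v = 2π×90.57/30.09 = 18.91 s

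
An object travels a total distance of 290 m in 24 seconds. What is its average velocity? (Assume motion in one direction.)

v_avg = Δd / Δt = 290 / 24 = 12.08 m/s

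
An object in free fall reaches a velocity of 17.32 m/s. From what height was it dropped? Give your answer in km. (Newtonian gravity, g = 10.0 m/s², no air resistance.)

h = v² / (2g) = 17.32² / (2 × 10.0) = 14.9991 m
h = 14.9991 m / 1000.0 = 0.015 km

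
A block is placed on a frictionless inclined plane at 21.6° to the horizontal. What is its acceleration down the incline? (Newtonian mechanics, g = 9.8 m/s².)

a = g sin(θ) = 9.8 × sin(21.6°) = 9.8 × 0.3681 = 3.61 m/s²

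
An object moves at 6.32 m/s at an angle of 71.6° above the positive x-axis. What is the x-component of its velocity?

vₓ = v cos(θ) = 6.32 × cos(71.6°) = 1.99 m/s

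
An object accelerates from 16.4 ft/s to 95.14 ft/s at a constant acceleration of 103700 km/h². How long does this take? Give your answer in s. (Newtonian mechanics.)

v₀ = 16.4 ft/s × 0.3048 = 4.99872 m/s
v = 95.14 ft/s × 0.3048 = 28.9987 m/s
a = 103700 km/h² × 7.716049382716049e-05 = 8.00154 m/s²
t = (v - v₀) / a = (28.9987 - 4.99872) / 8.00154 = 2.999 s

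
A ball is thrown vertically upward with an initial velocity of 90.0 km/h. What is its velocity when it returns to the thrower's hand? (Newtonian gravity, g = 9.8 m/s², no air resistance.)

By conservation of energy (no air resistance), the ball returns to the throw height with the same speed as launch, but directed downward.
|v_ground| = v₀ = 90.0 km/h
v_ground = 90.0 km/h (downward)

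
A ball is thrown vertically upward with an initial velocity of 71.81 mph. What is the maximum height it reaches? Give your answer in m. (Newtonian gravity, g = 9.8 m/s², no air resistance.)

v₀ = 71.81 mph × 0.44704 = 32.1019 m/s
h_max = v₀² / (2g) = 32.1019² / (2 × 9.8) = 1030.53 / 19.6 = 52.58 m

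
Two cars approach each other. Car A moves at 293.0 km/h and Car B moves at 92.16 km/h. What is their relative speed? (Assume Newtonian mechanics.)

v_rel = v_A + v_B = 293.0 + 92.16 = 385.16 km/h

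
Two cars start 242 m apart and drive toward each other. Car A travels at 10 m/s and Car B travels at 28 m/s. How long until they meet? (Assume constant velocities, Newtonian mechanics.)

Combined speed: v_combined = 10 + 28 = 38 m/s
Time to meet: t = d/v_combined = 242/38 = 6.37 s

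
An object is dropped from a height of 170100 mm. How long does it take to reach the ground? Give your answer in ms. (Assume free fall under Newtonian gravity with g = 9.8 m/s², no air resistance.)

h = 170100 mm × 0.001 = 170.1 m
t = √(2h/g) = √(2 × 170.1 / 9.8) = 5.89188 s
t = 5.89188 s / 0.001 = 5892 ms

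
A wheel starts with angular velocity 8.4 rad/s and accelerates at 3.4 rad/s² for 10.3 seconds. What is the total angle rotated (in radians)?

θ = ω₀t + ½αt² = 8.4×10.3 + ½×3.4×10.3² = 266.87 rad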